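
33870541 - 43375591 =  - 9505050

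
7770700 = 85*91420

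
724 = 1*724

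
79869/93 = 858+25/31 = 858.81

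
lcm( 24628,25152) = 1182144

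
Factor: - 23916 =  - 2^2*3^1*1993^1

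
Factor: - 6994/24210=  - 13/45 = - 3^( - 2)*5^( - 1 )*13^1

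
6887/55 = 6887/55 = 125.22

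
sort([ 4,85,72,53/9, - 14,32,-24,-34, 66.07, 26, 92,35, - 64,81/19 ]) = [ - 64, - 34, - 24,-14,  4, 81/19, 53/9, 26 , 32,35,66.07,72, 85 , 92] 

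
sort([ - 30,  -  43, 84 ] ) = [ - 43 ,  -  30,84] 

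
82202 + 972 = 83174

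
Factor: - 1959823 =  - 797^1* 2459^1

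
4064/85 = 4064/85 = 47.81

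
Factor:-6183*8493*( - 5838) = 2^1*3^5*7^1*19^1*139^1 *149^1*229^1 = 306566334522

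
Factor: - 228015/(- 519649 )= 405/923 = 3^4*5^1*13^( - 1 )*71^( - 1 ) 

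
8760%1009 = 688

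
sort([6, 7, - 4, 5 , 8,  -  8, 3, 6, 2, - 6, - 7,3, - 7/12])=[ - 8, - 7, - 6, - 4, - 7/12, 2,3, 3, 5, 6, 6, 7, 8]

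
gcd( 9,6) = 3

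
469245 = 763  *615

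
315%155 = 5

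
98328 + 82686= 181014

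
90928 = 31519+59409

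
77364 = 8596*9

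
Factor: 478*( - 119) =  - 2^1*7^1*17^1 * 239^1=- 56882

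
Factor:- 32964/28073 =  - 492/419 = -2^2 * 3^1*41^1*419^(- 1) 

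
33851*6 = 203106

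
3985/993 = 3985/993 = 4.01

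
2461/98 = 25 + 11/98 =25.11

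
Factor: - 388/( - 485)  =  4/5 = 2^2*5^(-1 ) 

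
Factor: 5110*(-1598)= -8165780 = -2^2*5^1*7^1*17^1*47^1*73^1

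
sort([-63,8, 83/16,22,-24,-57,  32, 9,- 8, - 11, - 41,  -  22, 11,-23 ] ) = [-63 , - 57, - 41,-24,- 23,-22, - 11, - 8,83/16,8, 9,11, 22, 32 ] 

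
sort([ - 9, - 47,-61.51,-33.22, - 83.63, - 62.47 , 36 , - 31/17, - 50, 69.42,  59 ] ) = [ - 83.63,-62.47, - 61.51, -50, - 47,-33.22 , - 9, - 31/17, 36, 59, 69.42]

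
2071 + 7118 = 9189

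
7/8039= 7/8039 =0.00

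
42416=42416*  1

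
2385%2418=2385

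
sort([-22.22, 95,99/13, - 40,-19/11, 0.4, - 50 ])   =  [ - 50,-40, -22.22,-19/11,  0.4,99/13  ,  95]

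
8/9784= 1/1223 = 0.00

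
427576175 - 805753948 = -378177773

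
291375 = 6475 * 45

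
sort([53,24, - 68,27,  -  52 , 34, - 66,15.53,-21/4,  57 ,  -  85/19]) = [ - 68, -66, - 52, - 21/4, - 85/19,15.53, 24,27,34,53,57 ]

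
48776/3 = 48776/3 = 16258.67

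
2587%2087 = 500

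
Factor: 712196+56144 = 768340 = 2^2 * 5^1*41^1*937^1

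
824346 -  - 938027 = 1762373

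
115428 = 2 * 57714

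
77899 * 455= 35444045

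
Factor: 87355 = 5^1*17471^1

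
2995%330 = 25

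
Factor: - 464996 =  - 2^2*7^1*16607^1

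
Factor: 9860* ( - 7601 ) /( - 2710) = 7494586/271 = 2^1*11^1 * 17^1*29^1*271^(- 1 ) * 691^1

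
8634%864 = 858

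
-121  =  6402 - 6523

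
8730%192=90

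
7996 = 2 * 3998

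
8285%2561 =602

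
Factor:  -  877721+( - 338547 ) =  - 2^2*304067^1 =-  1216268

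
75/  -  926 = -75/926 = - 0.08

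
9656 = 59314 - 49658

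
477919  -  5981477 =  - 5503558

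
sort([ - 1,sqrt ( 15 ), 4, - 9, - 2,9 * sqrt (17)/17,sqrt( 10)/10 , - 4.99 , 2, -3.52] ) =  [  -  9,  -  4.99,  -  3.52,-2 , - 1 , sqrt(10)/10,2, 9 * sqrt(17)/17 , sqrt(15 ), 4 ]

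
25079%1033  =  287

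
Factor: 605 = 5^1*11^2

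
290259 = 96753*3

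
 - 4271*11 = - 46981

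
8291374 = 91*91114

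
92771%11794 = 10213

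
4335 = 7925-3590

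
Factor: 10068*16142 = 2^3 *3^1*7^1*839^1*1153^1= 162517656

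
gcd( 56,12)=4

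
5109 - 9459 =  - 4350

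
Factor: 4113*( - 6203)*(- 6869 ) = 3^2*457^1*6203^1 * 6869^1 = 175248377991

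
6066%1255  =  1046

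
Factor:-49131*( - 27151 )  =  3^2*19^1*53^1* 103^1*1429^1 = 1333955781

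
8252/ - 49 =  - 8252/49  =  - 168.41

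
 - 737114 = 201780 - 938894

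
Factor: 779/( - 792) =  - 2^( - 3)*3^(- 2)*11^( - 1)*19^1*41^1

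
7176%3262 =652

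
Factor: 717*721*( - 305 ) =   -  157671885 =- 3^1*5^1 * 7^1*61^1*103^1 * 239^1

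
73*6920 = 505160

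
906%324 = 258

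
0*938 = 0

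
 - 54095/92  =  - 588+1/92 = -587.99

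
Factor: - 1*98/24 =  - 2^( - 2) *3^(  -  1 )*7^2 = - 49/12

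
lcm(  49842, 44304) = 398736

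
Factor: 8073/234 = 69/2 = 2^( - 1) * 3^1* 23^1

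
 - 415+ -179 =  - 594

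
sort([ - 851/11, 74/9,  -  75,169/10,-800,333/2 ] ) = [-800,-851/11, - 75,74/9, 169/10, 333/2]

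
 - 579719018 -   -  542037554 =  - 37681464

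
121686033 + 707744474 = 829430507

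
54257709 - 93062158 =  - 38804449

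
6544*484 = 3167296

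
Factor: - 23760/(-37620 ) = 12/19 = 2^2*3^1*19^( - 1 )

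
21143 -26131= - 4988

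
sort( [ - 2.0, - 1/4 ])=[ - 2.0, -1/4]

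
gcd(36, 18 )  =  18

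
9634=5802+3832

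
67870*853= 57893110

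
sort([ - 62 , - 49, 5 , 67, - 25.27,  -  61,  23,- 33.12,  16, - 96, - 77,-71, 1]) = [ -96, - 77, - 71,-62,-61,-49, - 33.12 , - 25.27,1,5,  16, 23, 67 ]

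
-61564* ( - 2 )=123128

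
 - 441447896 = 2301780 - 443749676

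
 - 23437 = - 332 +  - 23105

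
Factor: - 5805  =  - 3^3*5^1  *43^1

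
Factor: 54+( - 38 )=16=2^4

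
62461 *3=187383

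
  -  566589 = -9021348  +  8454759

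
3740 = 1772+1968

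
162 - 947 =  - 785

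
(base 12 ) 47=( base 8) 67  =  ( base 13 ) 43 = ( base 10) 55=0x37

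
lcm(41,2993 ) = 2993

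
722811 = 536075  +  186736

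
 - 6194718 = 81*( - 76478)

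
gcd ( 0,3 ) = 3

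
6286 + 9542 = 15828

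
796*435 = 346260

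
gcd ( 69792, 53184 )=96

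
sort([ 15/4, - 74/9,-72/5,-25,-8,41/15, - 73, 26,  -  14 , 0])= [ - 73, - 25, -72/5 , - 14, - 74/9, - 8 , 0,41/15,  15/4,  26]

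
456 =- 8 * ( - 57)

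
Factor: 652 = 2^2*163^1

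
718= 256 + 462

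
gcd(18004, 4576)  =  4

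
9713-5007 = 4706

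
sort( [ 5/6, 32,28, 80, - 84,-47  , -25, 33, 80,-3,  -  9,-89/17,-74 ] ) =[ - 84,- 74, - 47, - 25,-9,  -  89/17, - 3,5/6,28,  32, 33, 80,80]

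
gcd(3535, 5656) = 707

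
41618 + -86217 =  - 44599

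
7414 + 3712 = 11126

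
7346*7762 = 57019652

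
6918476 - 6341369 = 577107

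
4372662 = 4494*973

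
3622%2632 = 990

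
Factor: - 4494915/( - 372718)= 2^( - 1 )*3^2 * 5^1 * 59^1*157^( - 1)*1187^( - 1)*1693^1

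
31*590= 18290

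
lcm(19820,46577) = 931540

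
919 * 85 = 78115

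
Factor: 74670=2^1*3^1*5^1*19^1*131^1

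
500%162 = 14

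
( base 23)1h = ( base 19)22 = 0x28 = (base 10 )40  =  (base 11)37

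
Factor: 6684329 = 23^1*290623^1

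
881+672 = 1553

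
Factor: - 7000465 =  - 5^1*1400093^1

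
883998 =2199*402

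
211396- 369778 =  - 158382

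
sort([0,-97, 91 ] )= [ - 97,0,91]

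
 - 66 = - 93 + 27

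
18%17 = 1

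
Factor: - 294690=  - 2^1*3^1 * 5^1 * 11^1*19^1*  47^1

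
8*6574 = 52592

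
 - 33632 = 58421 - 92053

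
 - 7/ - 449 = 7/449 = 0.02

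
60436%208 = 116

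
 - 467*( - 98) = 45766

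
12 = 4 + 8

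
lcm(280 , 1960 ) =1960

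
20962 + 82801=103763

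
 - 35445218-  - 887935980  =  852490762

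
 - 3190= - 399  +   - 2791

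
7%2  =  1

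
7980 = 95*84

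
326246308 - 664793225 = - 338546917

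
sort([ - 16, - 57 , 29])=[ - 57, - 16, 29] 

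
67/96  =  67/96 = 0.70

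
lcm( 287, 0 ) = 0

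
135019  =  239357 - 104338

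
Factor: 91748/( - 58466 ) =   -  2^1*23^( - 1)*31^ ( - 1)*41^(  -  1 )*22937^1 = - 45874/29233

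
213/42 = 71/14 = 5.07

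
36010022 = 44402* 811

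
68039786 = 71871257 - 3831471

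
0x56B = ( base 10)1387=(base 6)10231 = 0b10101101011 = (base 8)2553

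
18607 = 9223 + 9384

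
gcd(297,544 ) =1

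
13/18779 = 13/18779  =  0.00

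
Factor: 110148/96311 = 804/703 =2^2*3^1 * 19^( - 1 )*37^(  -  1) * 67^1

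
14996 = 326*46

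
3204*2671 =8557884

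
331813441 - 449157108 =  - 117343667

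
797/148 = 5 + 57/148=5.39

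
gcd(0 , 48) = 48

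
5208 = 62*84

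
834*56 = 46704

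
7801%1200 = 601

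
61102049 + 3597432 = 64699481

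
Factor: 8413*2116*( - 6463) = -115053731404 = - 2^2*23^3*47^1*179^1*281^1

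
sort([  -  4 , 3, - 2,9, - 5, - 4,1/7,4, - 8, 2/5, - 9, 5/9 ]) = [ - 9,  -  8,-5, -4, - 4 ,- 2, 1/7,2/5 , 5/9,3, 4, 9]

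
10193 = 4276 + 5917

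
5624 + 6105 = 11729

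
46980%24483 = 22497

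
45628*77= 3513356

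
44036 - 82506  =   - 38470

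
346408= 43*8056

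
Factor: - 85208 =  - 2^3*10651^1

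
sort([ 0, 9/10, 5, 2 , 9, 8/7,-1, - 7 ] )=[ - 7, - 1,  0,9/10, 8/7, 2, 5, 9]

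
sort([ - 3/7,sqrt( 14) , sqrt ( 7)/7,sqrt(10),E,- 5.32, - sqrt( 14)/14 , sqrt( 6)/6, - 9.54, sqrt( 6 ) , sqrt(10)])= [ - 9.54, - 5.32, - 3/7, - sqrt( 14 ) /14,  sqrt (7)/7,sqrt(6)/6,sqrt( 6 ),E, sqrt( 10) , sqrt( 10) , sqrt( 14)]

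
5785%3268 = 2517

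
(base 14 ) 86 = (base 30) 3s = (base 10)118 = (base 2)1110110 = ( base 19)64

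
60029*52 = 3121508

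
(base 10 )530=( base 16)212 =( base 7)1355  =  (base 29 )i8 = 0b1000010010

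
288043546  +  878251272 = 1166294818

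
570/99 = 5 + 25/33=5.76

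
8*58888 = 471104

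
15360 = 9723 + 5637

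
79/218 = 79/218 = 0.36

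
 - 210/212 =-1+1/106=- 0.99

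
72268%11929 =694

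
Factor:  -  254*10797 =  - 2^1* 3^1*59^1 * 61^1*127^1 = - 2742438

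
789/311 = 789/311  =  2.54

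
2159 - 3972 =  - 1813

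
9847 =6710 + 3137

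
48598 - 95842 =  - 47244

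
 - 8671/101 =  - 8671/101 = - 85.85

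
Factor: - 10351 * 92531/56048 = - 2^ (-4 )*11^1 * 17^1*31^( - 1)*113^(-1 ) * 941^1*5443^1 = -  957788381/56048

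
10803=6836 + 3967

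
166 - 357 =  - 191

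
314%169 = 145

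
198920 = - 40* ( - 4973) 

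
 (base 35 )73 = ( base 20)C8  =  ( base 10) 248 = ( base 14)13a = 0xF8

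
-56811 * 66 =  - 3749526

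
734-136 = 598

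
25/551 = 25/551 = 0.05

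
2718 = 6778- 4060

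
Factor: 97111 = 7^1*13873^1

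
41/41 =1 = 1.00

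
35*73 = 2555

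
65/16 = 65/16 = 4.06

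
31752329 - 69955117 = - 38202788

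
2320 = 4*580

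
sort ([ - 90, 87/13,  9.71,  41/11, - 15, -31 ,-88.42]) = [-90, - 88.42,  -  31, - 15,  41/11,87/13 , 9.71 ] 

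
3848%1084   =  596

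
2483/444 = 2483/444 = 5.59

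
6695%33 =29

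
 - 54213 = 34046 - 88259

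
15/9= 5/3 =1.67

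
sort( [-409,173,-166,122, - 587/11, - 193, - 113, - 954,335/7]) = [ - 954, - 409, - 193,  -  166, - 113, - 587/11,  335/7,  122,173] 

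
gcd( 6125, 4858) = 7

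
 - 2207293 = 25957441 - 28164734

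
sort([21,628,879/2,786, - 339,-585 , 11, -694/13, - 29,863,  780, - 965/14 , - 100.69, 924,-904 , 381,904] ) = [-904, - 585 , - 339, - 100.69, - 965/14,  -  694/13, -29,11, 21, 381,879/2,628,780, 786 , 863,904,924]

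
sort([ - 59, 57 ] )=[-59, 57 ]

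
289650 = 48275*6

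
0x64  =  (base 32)34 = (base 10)100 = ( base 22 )4c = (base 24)44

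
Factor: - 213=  - 3^1  *71^1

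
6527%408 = 407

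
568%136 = 24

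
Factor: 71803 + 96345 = 2^2*127^1*331^1  =  168148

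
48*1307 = 62736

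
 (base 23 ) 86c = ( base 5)120012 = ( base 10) 4382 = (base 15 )1472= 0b1000100011110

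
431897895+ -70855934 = 361041961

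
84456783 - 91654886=-7198103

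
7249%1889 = 1582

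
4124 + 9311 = 13435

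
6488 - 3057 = 3431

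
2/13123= 2/13123 = 0.00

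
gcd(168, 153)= 3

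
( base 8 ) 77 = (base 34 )1T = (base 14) 47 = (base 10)63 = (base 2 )111111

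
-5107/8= -5107/8 = -638.38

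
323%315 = 8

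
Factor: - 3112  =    -  2^3*389^1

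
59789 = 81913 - 22124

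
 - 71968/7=-10282+6/7 = -10281.14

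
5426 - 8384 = - 2958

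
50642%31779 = 18863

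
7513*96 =721248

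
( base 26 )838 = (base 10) 5494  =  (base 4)1111312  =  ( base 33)51g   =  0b1010101110110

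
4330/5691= 4330/5691 = 0.76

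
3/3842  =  3/3842 = 0.00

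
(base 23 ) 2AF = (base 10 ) 1303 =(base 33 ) 16G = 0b10100010111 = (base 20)353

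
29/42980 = 29/42980= 0.00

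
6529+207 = 6736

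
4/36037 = 4/36037= 0.00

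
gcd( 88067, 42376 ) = 1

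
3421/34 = 100+21/34 = 100.62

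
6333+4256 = 10589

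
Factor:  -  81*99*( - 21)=168399 = 3^7*7^1*11^1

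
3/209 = 3/209 = 0.01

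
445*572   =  254540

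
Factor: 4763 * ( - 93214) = - 443978282 = - 2^1 * 11^2* 19^1*223^1 * 433^1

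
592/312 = 74/39 = 1.90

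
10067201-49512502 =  - 39445301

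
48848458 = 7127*6854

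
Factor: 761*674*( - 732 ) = - 375453048 = -  2^3*3^1 * 61^1*337^1 * 761^1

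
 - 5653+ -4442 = -10095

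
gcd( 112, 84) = 28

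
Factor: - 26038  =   - 2^1*47^1*277^1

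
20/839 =20/839 = 0.02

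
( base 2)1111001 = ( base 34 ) 3j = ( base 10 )121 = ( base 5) 441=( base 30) 41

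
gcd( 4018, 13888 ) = 14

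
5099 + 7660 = 12759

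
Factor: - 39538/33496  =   - 2^( - 2 ) * 79^ ( - 1 )*373^1 =-  373/316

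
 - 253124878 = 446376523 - 699501401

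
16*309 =4944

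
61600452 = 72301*852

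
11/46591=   11/46591 = 0.00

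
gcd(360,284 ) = 4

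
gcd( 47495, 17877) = 59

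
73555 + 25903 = 99458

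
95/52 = 95/52 = 1.83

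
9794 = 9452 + 342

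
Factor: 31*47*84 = 122388=2^2*3^1*7^1* 31^1*47^1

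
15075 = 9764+5311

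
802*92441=74137682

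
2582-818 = 1764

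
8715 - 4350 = 4365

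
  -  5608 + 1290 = - 4318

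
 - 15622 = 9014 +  - 24636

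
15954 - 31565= - 15611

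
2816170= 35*80462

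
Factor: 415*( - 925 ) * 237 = -90978375 =-3^1*5^3*37^1*79^1*83^1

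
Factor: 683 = 683^1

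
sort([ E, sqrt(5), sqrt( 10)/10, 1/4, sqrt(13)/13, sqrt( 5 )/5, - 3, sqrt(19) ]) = [ - 3, 1/4,sqrt(13) /13, sqrt(10 ) /10,  sqrt ( 5 ) /5, sqrt (5),E,sqrt(19)]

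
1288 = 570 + 718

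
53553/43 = 1245+18/43 = 1245.42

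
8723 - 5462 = 3261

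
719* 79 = 56801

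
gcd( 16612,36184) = 4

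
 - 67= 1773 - 1840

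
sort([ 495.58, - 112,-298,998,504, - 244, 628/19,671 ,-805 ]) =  [ - 805 , - 298,  -  244, - 112,628/19, 495.58, 504,671,998] 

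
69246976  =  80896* 856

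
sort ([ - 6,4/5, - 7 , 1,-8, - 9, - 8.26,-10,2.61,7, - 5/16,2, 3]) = [ - 10, - 9, - 8.26,-8, -7, - 6,  -  5/16, 4/5,1 , 2,2.61, 3 , 7] 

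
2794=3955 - 1161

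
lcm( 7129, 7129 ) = 7129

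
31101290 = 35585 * 874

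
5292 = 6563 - 1271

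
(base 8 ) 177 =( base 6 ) 331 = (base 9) 151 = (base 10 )127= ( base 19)6d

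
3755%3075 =680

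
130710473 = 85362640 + 45347833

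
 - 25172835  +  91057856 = 65885021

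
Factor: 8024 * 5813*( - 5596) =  - 2^5 * 17^1 * 59^1*1399^1*5813^1 = -  261017093152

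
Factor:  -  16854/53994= - 53^2*8999^( - 1)  =  - 2809/8999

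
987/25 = 39 + 12/25 =39.48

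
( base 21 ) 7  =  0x7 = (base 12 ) 7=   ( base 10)7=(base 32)7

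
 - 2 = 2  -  4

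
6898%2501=1896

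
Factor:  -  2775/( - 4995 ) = 5/9=3^( - 2 )*5^1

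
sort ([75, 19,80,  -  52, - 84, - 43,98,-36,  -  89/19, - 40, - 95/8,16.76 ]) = [-84,-52,  -  43,-40 ,-36,-95/8, - 89/19, 16.76,19,75,80,  98]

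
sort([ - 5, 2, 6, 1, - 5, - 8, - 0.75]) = [ - 8, - 5, - 5 , - 0.75, 1, 2, 6 ]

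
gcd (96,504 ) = 24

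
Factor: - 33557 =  - 23^1*1459^1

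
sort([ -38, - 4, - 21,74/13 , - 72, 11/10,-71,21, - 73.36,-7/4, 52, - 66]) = [ - 73.36  , - 72, - 71, - 66 , - 38, - 21, - 4,  -  7/4, 11/10,74/13,21, 52]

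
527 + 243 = 770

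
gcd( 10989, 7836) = 3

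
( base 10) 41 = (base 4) 221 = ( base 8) 51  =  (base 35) 16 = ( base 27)1E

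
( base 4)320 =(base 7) 110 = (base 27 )22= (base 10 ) 56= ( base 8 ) 70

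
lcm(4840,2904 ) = 14520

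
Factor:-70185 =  - 3^1*5^1*4679^1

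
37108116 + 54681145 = 91789261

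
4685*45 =210825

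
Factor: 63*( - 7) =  - 3^2 *7^2 = - 441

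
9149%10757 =9149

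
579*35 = 20265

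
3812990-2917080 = 895910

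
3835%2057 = 1778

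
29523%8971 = 2610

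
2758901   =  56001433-53242532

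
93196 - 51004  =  42192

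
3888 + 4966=8854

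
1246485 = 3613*345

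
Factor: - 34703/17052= - 2^( - 2) * 3^( - 1 )*7^( - 2 ) * 29^(-1)*34703^1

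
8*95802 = 766416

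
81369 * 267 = 21725523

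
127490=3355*38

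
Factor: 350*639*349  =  78053850  =  2^1*3^2* 5^2 *7^1*71^1*349^1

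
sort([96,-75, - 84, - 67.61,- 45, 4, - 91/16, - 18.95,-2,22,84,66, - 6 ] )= [ - 84, - 75,-67.61,-45, - 18.95,-6,-91/16,-2,4, 22 , 66,84  ,  96 ] 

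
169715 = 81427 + 88288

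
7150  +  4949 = 12099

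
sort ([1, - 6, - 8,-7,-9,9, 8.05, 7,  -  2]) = [ - 9,-8,-7,-6,  -  2, 1, 7,8.05,9 ] 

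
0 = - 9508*0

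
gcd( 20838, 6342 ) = 906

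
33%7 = 5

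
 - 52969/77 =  - 688 + 1/11 = - 687.91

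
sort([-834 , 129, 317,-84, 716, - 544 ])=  [ - 834,-544,  -  84, 129, 317, 716 ] 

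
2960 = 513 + 2447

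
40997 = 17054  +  23943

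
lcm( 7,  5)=35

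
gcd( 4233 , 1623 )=3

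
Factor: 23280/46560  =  2^( - 1) = 1/2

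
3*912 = 2736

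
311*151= 46961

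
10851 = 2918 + 7933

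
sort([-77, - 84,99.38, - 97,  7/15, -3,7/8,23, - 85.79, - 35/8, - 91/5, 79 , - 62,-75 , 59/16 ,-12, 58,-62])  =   [ - 97,-85.79, - 84,-77, -75, - 62, - 62, - 91/5,  -  12,-35/8,  -  3 , 7/15, 7/8  ,  59/16, 23, 58,79,99.38 ]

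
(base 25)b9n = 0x1bd3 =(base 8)15723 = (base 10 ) 7123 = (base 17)17B0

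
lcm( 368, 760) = 34960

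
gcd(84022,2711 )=1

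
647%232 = 183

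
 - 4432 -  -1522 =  - 2910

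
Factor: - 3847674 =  - 2^1*3^1*641279^1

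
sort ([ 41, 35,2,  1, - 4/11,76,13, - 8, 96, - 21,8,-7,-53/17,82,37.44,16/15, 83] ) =[ -21, - 8, - 7, - 53/17, - 4/11,1,16/15, 2, 8,13, 35,37.44 , 41,  76, 82, 83,96]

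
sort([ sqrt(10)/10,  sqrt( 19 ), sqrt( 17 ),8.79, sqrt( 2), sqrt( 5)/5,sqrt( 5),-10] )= [ - 10, sqrt( 10)/10, sqrt(5 ) /5,sqrt( 2 ), sqrt (5), sqrt( 17 ), sqrt( 19),8.79 ]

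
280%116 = 48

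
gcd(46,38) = 2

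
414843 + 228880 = 643723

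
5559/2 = 5559/2 = 2779.50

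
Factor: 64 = 2^6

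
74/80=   37/40 = 0.93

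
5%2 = 1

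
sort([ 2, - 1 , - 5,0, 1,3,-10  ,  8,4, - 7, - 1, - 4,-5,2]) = [ - 10 , - 7 , -5, - 5, - 4, - 1, - 1, 0, 1,2,  2, 3 , 4,8 ] 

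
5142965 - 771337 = 4371628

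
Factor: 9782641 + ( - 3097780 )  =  6684861 = 3^1*109^1 * 20443^1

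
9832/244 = 2458/61 = 40.30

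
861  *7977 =6868197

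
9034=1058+7976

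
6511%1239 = 316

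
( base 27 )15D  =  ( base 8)1555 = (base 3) 1012111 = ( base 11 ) 728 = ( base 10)877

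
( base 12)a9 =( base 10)129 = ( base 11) 108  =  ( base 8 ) 201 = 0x81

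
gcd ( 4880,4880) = 4880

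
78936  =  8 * 9867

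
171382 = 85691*2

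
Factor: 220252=2^2*17^1 * 41^1*79^1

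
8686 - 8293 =393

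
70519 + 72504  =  143023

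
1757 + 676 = 2433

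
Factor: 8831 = 8831^1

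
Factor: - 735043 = -735043^1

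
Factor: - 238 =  - 2^1*7^1*17^1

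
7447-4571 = 2876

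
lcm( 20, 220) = 220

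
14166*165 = 2337390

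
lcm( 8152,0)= 0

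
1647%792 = 63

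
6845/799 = 8 + 453/799= 8.57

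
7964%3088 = 1788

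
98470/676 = 49235/338 = 145.67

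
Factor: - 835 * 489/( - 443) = 408315/443 = 3^1*5^1*163^1*167^1 * 443^ ( - 1) 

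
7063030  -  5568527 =1494503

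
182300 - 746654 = - 564354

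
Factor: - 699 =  - 3^1*233^1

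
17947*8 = 143576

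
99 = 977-878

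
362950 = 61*5950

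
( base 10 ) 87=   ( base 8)127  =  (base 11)7A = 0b1010111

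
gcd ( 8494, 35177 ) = 1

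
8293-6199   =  2094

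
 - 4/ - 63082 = 2/31541 = 0.00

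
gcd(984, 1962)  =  6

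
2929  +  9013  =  11942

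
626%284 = 58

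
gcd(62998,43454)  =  2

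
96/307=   96/307 = 0.31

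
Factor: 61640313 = 3^1*7^1 * 19^1 *154487^1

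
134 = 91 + 43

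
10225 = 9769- - 456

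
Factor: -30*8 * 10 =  - 2400 = - 2^5 * 3^1*5^2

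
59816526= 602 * 99363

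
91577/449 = 203 + 430/449 = 203.96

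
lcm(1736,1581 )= 88536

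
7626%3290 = 1046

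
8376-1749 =6627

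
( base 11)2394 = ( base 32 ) 31O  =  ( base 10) 3128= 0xc38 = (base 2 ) 110000111000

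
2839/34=167/2 = 83.50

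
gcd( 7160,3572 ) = 4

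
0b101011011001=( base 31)2ri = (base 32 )2MP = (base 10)2777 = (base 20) 6ih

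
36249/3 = 12083 = 12083.00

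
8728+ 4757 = 13485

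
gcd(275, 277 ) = 1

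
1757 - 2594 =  - 837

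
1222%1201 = 21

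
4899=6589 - 1690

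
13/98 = 13/98 =0.13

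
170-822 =-652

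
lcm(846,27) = 2538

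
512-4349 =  - 3837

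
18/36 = 1/2= 0.50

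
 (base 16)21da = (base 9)12788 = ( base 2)10000111011010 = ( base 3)102212222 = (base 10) 8666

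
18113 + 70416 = 88529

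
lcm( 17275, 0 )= 0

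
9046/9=9046/9 =1005.11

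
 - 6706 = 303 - 7009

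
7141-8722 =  - 1581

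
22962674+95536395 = 118499069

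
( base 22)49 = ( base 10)97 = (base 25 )3m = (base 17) 5c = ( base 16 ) 61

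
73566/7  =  10509 + 3/7 = 10509.43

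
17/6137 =1/361= 0.00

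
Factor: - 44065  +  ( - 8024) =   -  3^1*97^1*179^1 =- 52089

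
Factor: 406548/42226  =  2^1 * 3^2 * 23^1 * 43^( - 1)= 414/43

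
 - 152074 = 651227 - 803301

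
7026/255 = 2342/85 = 27.55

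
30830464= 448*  68818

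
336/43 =7 + 35/43=7.81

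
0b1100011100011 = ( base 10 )6371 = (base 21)E98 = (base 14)2471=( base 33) 5s2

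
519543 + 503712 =1023255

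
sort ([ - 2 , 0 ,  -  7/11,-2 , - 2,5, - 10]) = [ - 10,- 2 , - 2 , - 2, - 7/11, 0,5]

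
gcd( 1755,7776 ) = 27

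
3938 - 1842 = 2096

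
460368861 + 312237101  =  772605962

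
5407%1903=1601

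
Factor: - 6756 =-2^2* 3^1*563^1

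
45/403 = 45/403 = 0.11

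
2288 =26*88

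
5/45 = 1/9 = 0.11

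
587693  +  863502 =1451195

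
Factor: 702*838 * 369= 2^2*3^5*13^1*41^1*419^1 = 217073844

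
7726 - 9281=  - 1555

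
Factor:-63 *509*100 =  - 3206700 = -  2^2* 3^2*5^2* 7^1*509^1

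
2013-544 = 1469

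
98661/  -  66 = -1495 + 3/22 = -1494.86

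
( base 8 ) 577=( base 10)383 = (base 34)B9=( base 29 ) D6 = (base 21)I5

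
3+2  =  5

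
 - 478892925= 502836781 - 981729706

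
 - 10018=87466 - 97484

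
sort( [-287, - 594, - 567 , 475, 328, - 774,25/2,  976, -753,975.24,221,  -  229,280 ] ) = [ - 774, - 753, - 594, - 567, - 287, - 229, 25/2, 221,280,  328,475,975.24, 976]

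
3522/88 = 1761/44 = 40.02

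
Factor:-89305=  -5^1 * 53^1*337^1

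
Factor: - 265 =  - 5^1*53^1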